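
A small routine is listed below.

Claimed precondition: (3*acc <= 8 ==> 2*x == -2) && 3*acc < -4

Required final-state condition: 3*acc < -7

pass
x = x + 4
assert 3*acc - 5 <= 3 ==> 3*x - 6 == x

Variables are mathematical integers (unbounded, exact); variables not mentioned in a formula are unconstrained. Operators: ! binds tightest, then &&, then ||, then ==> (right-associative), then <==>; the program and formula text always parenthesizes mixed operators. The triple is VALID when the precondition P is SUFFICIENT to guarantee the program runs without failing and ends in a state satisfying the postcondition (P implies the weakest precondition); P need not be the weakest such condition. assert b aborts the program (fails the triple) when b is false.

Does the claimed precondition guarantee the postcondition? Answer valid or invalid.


Working backward. After the program, 3*acc < -7 must hold.
Before assert 3*acc - 5 <= 3 ==> 3*x - 6 == x: (3*acc <= 8 ==> 2*x == 6) && 3*acc < -7
Before x := x + 4: (3*acc <= 8 ==> 2*x == -2) && 3*acc < -7
Before skip: (3*acc <= 8 ==> 2*x == -2) && 3*acc < -7
The weakest precondition is (3*acc <= 8 ==> 2*x == -2) && 3*acc < -7.
Check whether (3*acc <= 8 ==> 2*x == -2) && 3*acc < -4 implies it.
Countermodel: at the initial state acc = -2, x = -1, the precondition holds but the weakest precondition fails.
Answer: invalid


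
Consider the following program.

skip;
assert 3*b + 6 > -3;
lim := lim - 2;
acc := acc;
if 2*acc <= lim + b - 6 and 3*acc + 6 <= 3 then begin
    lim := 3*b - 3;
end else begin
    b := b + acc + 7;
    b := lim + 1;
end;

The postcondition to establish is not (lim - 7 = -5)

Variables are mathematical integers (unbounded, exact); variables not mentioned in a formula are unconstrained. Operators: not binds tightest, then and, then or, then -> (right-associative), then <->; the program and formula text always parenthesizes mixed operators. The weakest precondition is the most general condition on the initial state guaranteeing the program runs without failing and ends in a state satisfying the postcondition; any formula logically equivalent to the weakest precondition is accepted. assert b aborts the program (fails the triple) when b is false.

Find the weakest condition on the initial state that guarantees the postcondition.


Working backward. After the program, the postcondition not (lim - 7 = -5) must hold; in canonical form it is not (lim = 2).
Then branch requires not (3*b = 5); else branch requires not (lim = 2).
Before the if: ((2*acc <= b + lim - 6 and 3*acc <= -3) -> (not (3*b = 5))) and ((not (2*acc <= b + lim - 6 and 3*acc <= -3)) -> (not (lim = 2)))
Before acc := acc: ((2*acc <= b + lim - 6 and 3*acc <= -3) -> (not (3*b = 5))) and ((not (2*acc <= b + lim - 6 and 3*acc <= -3)) -> (not (lim = 2)))
Before lim := lim - 2: ((2*acc <= b + lim - 8 and 3*acc <= -3) -> (not (3*b = 5))) and ((not (2*acc <= b + lim - 8 and 3*acc <= -3)) -> (not (lim = 4)))
Before assert 3*b + 6 > -3: 3*b > -9 and ((2*acc <= b + lim - 8 and 3*acc <= -3) -> (not (3*b = 5))) and ((not (2*acc <= b + lim - 8 and 3*acc <= -3)) -> (not (lim = 4)))
Before skip: 3*b > -9 and ((2*acc <= b + lim - 8 and 3*acc <= -3) -> (not (3*b = 5))) and ((not (2*acc <= b + lim - 8 and 3*acc <= -3)) -> (not (lim = 4)))
Answer: WP = 3*b > -9 and ((2*acc <= b + lim - 8 and 3*acc <= -3) -> (not (3*b = 5))) and ((not (2*acc <= b + lim - 8 and 3*acc <= -3)) -> (not (lim = 4)))


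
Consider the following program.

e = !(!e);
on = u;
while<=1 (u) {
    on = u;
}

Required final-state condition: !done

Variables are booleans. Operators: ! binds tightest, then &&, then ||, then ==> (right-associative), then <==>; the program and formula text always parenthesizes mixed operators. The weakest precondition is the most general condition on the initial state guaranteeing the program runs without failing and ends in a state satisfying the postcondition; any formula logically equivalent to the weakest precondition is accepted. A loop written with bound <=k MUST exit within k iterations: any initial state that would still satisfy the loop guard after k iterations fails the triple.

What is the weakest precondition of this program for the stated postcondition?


Working backward. After the program, !done must hold.
Before the loop (bound <=1), unroll the exhaustion recursion (WP_0 = exit-now case; WP_j = one more guarded iteration, up to j = 1):
  WP_0: (!u) && (!done)
  WP_1: (u ==> ((!u) && (!done))) && ((!u) ==> (!done))
So before the loop: (u ==> ((!u) && (!done))) && ((!u) ==> (!done))
Before on := u: (u ==> ((!u) && (!done))) && ((!u) ==> (!done))
Before e := !(!e): (u ==> ((!u) && (!done))) && ((!u) ==> (!done))
Answer: WP = (u ==> ((!u) && (!done))) && ((!u) ==> (!done))


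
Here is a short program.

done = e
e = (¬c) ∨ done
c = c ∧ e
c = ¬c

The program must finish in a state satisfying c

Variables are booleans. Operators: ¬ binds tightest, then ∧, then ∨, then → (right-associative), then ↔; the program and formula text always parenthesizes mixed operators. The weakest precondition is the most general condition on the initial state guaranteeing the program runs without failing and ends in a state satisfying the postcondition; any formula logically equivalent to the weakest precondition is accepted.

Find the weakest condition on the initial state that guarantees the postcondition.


Working backward. After the program, c must hold.
Before c := ¬c: ¬c
Before c := c ∧ e: ¬(c ∧ e)
Before e := (¬c) ∨ done: ¬(c ∧ ((¬c) ∨ done))
Before done := e: ¬(c ∧ ((¬c) ∨ e))
Answer: WP = ¬(c ∧ ((¬c) ∨ e))


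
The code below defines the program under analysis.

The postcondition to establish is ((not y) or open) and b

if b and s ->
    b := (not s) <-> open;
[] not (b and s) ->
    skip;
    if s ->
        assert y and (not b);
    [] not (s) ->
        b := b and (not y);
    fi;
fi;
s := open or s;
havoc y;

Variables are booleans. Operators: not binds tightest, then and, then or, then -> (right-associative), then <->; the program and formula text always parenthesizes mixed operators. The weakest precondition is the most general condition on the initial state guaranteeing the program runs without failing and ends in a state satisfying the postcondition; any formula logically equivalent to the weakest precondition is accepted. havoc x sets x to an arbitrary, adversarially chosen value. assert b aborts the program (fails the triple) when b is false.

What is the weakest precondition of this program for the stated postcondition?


Working backward. After the program, ((not y) or open) and b must hold.
Before havoc y: open and b
Before s := open or s: open and b
Then branch requires open and ((not s) <-> open); else branch requires (not s) and ((not s) -> (open and b and (not y))).
Before the if: ((b and s) -> (open and ((not s) <-> open))) and ((not (b and s)) -> ((not s) and ((not s) -> (open and b and (not y)))))
Answer: WP = ((b and s) -> (open and ((not s) <-> open))) and ((not (b and s)) -> ((not s) and ((not s) -> (open and b and (not y)))))


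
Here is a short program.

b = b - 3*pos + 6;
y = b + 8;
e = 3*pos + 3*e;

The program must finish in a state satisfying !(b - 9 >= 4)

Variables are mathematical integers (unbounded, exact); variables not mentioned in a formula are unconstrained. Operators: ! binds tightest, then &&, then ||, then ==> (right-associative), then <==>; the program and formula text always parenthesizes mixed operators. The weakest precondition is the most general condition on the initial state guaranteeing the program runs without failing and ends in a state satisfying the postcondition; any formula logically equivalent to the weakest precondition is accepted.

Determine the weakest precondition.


Working backward. After the program, the postcondition !(b - 9 >= 4) must hold; in canonical form it is !(b >= 13).
Before e := 3*pos + 3*e: !(b >= 13)
Before y := b + 8: !(b >= 13)
Before b := b - 3*pos + 6: !(b >= 3*pos + 7)
Answer: WP = !(b >= 3*pos + 7)


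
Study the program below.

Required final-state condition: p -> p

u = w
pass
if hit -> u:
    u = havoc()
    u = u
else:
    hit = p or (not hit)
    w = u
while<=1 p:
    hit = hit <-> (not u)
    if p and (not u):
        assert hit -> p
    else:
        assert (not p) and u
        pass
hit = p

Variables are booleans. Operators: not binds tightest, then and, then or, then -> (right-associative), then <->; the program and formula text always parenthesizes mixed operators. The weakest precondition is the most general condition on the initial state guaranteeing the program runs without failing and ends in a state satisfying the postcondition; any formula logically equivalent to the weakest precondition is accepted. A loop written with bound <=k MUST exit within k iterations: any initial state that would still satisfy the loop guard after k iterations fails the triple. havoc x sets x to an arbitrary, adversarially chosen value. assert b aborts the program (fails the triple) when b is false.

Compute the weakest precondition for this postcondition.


Working backward. After the program, the postcondition p -> p must hold; in canonical form it is true.
Before hit := p: true
Before the loop (bound <=1), unroll the exhaustion recursion (WP_0 = exit-now case; WP_j = one more guarded iteration, up to j = 1):
  WP_0: not p
  WP_1: p -> (((p and (not u)) -> (((hit <-> (not u)) -> p) and (not p))) and ((not (p and (not u))) -> ((not p) and u)))
So before the loop: p -> (((p and (not u)) -> (((hit <-> (not u)) -> p) and (not p))) and ((not (p and (not u))) -> ((not p) and u)))
Then branch requires (p -> (not p)) and (p -> ((p -> ((hit -> p) and (not p))) and p)); else branch requires p -> (((p and (not u)) -> ((((p or (not hit)) <-> (not u)) -> p) and (not p))) and ((not (p and (not u))) -> ((not p) and u))).
Before the if: ((hit -> u) -> ((p -> (not p)) and (p -> ((p -> ((hit -> p) and (not p))) and p)))) and ((not (hit -> u)) -> (p -> (((p and (not u)) -> ((((p or (not hit)) <-> (not u)) -> p) and (not p))) and ((not (p and (not u))) -> ((not p) and u)))))
Before skip: ((hit -> u) -> ((p -> (not p)) and (p -> ((p -> ((hit -> p) and (not p))) and p)))) and ((not (hit -> u)) -> (p -> (((p and (not u)) -> ((((p or (not hit)) <-> (not u)) -> p) and (not p))) and ((not (p and (not u))) -> ((not p) and u)))))
Before u := w: ((hit -> w) -> ((p -> (not p)) and (p -> ((p -> ((hit -> p) and (not p))) and p)))) and ((not (hit -> w)) -> (p -> (((p and (not w)) -> ((((p or (not hit)) <-> (not w)) -> p) and (not p))) and ((not (p and (not w))) -> ((not p) and w)))))
Answer: WP = ((hit -> w) -> ((p -> (not p)) and (p -> ((p -> ((hit -> p) and (not p))) and p)))) and ((not (hit -> w)) -> (p -> (((p and (not w)) -> ((((p or (not hit)) <-> (not w)) -> p) and (not p))) and ((not (p and (not w))) -> ((not p) and w)))))


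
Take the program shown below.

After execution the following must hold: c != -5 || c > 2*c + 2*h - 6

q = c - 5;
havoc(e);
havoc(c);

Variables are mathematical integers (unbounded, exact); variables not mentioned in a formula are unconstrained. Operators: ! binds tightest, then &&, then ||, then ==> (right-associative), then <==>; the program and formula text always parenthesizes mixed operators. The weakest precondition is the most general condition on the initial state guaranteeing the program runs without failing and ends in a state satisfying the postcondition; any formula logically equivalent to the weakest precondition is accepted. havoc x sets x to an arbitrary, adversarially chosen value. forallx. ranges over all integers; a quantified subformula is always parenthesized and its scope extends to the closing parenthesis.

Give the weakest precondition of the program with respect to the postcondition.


Working backward. After the program, the postcondition c != -5 || c > 2*c + 2*h - 6 must hold; in canonical form it is c != -5 || c + 2*h < 6.
Before havoc c: forall c_1. (c_1 != -5 || c_1 + 2*h < 6)
Before havoc e: forall c_1. (c_1 != -5 || c_1 + 2*h < 6)
Before q := c - 5: forall c_1. (c_1 != -5 || c_1 + 2*h < 6)
Answer: WP = forall c_1. (c_1 != -5 || c_1 + 2*h < 6)


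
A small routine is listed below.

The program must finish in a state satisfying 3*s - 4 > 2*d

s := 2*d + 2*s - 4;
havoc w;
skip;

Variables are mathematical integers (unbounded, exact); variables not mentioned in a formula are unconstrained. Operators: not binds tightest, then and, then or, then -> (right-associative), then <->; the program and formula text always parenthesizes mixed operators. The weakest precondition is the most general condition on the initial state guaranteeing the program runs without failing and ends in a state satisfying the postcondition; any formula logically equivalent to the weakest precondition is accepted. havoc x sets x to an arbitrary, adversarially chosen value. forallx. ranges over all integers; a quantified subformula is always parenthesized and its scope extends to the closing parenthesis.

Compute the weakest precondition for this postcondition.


Working backward. After the program, the postcondition 3*s - 4 > 2*d must hold; in canonical form it is 3*s > 2*d + 4.
Before skip: 3*s > 2*d + 4
Before havoc w: 3*s > 2*d + 4
Before s := 2*d + 2*s - 4: 4*d + 6*s > 16
Answer: WP = 4*d + 6*s > 16


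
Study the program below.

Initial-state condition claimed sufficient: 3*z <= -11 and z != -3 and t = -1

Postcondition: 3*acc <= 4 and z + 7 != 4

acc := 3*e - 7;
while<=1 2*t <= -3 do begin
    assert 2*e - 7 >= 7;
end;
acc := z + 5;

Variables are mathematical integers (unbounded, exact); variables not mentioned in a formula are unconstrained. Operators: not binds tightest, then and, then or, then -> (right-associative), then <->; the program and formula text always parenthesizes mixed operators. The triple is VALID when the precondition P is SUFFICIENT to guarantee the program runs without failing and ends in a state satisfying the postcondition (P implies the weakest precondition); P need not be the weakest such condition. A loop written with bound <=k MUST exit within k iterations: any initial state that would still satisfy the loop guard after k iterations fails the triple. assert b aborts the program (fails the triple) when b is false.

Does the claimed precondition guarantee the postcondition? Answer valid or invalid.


Working backward. After the program, the postcondition 3*acc <= 4 and z + 7 != 4 must hold; in canonical form it is 3*acc <= 4 and z != -3.
Before acc := z + 5: 3*z <= -11 and z != -3
Before the loop (bound <=1), unroll the exhaustion recursion (WP_0 = exit-now case; WP_j = one more guarded iteration, up to j = 1):
  WP_0: (not (2*t <= -3)) and 3*z <= -11 and z != -3
  WP_1: (2*t <= -3 -> (2*e >= 14 and (not (2*t <= -3)) and 3*z <= -11 and z != -3)) and ((not (2*t <= -3)) -> (3*z <= -11 and z != -3))
So before the loop: (2*t <= -3 -> (2*e >= 14 and (not (2*t <= -3)) and 3*z <= -11 and z != -3)) and ((not (2*t <= -3)) -> (3*z <= -11 and z != -3))
Before acc := 3*e - 7: (2*t <= -3 -> (2*e >= 14 and (not (2*t <= -3)) and 3*z <= -11 and z != -3)) and ((not (2*t <= -3)) -> (3*z <= -11 and z != -3))
The weakest precondition is (2*t <= -3 -> (2*e >= 14 and (not (2*t <= -3)) and 3*z <= -11 and z != -3)) and ((not (2*t <= -3)) -> (3*z <= -11 and z != -3)).
Check whether 3*z <= -11 and z != -3 and t = -1 implies it.
Every state satisfying the precondition satisfies the weakest precondition: the implication holds.
Answer: valid


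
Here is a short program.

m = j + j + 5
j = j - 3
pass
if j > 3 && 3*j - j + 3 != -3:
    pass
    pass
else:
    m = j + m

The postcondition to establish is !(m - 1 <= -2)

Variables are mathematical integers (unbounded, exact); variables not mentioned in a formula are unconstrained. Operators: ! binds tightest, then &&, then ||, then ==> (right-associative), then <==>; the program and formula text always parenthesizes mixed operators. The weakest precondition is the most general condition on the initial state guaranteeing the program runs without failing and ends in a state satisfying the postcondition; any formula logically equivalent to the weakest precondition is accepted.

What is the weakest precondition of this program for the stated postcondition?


Working backward. After the program, the postcondition !(m - 1 <= -2) must hold; in canonical form it is !(m <= -1).
Then branch requires !(m <= -1); else branch requires !(j + m <= -1).
Before the if: ((j > 3 && 2*j != -6) ==> (!(m <= -1))) && ((!(j > 3 && 2*j != -6)) ==> (!(j + m <= -1)))
Before skip: ((j > 3 && 2*j != -6) ==> (!(m <= -1))) && ((!(j > 3 && 2*j != -6)) ==> (!(j + m <= -1)))
Before j := j - 3: ((j > 6 && 2*j != 0) ==> (!(m <= -1))) && ((!(j > 6 && 2*j != 0)) ==> (!(j + m <= 2)))
Before m := j + j + 5: ((j > 6 && 2*j != 0) ==> (!(2*j <= -6))) && ((!(j > 6 && 2*j != 0)) ==> (!(3*j <= -3)))
Answer: WP = ((j > 6 && 2*j != 0) ==> (!(2*j <= -6))) && ((!(j > 6 && 2*j != 0)) ==> (!(3*j <= -3)))


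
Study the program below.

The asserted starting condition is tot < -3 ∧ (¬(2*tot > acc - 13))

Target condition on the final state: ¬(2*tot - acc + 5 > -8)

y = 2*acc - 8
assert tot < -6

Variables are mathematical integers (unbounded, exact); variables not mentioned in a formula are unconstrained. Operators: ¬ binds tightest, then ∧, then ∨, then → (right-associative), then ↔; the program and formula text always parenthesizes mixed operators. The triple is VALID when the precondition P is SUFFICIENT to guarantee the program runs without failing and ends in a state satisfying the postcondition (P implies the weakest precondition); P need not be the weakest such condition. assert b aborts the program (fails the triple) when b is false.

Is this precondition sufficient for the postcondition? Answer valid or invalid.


Working backward. After the program, the postcondition ¬(2*tot - acc + 5 > -8) must hold; in canonical form it is ¬(2*tot > acc - 13).
Before assert tot < -6: tot < -6 ∧ (¬(2*tot > acc - 13))
Before y := 2*acc - 8: tot < -6 ∧ (¬(2*tot > acc - 13))
The weakest precondition is tot < -6 ∧ (¬(2*tot > acc - 13)).
Check whether tot < -3 ∧ (¬(2*tot > acc - 13)) implies it.
Countermodel: at the initial state acc = 1, tot = -6, the precondition holds but the weakest precondition fails.
Answer: invalid


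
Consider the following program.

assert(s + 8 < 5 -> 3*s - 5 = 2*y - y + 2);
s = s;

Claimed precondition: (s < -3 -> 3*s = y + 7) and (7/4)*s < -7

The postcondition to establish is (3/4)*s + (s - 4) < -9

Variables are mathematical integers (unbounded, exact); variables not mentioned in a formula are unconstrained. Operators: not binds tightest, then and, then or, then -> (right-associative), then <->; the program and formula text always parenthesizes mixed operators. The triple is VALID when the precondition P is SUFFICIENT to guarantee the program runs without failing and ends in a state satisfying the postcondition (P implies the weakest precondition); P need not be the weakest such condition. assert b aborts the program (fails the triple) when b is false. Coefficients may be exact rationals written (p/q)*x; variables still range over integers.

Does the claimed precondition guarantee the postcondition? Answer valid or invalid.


Working backward. After the program, the postcondition (3/4)*s + (s - 4) < -9 must hold; in canonical form it is (7/4)*s < -5.
Before s := s: (7/4)*s < -5
Before assert s + 8 < 5 -> 3*s - 5 = 2*y - y + 2: (s < -3 -> 3*s = y + 7) and (7/4)*s < -5
The weakest precondition is (s < -3 -> 3*s = y + 7) and (7/4)*s < -5.
Check whether (s < -3 -> 3*s = y + 7) and (7/4)*s < -7 implies it.
Every state satisfying the precondition satisfies the weakest precondition: the implication holds.
Answer: valid


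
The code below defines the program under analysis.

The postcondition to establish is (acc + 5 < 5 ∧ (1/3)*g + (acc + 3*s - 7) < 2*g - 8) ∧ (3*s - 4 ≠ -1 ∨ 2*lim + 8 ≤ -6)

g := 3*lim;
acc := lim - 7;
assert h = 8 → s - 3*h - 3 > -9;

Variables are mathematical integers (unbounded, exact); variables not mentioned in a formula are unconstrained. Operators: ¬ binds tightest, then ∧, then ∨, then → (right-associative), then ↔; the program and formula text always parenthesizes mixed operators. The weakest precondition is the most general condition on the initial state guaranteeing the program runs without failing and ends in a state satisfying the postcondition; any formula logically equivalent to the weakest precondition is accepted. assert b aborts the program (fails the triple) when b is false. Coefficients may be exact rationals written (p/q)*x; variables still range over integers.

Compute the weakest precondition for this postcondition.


Working backward. After the program, the postcondition (acc + 5 < 5 ∧ (1/3)*g + (acc + 3*s - 7) < 2*g - 8) ∧ (3*s - 4 ≠ -1 ∨ 2*lim + 8 ≤ -6) must hold; in canonical form it is acc < 0 ∧ acc + 3*s < (5/3)*g - 1 ∧ (3*s ≠ 3 ∨ 2*lim ≤ -14).
Before assert h = 8 → s - 3*h - 3 > -9: (h = 8 → s > 3*h - 6) ∧ acc < 0 ∧ acc + 3*s < (5/3)*g - 1 ∧ (3*s ≠ 3 ∨ 2*lim ≤ -14)
Before acc := lim - 7: (h = 8 → s > 3*h - 6) ∧ lim < 7 ∧ lim + 3*s < (5/3)*g + 6 ∧ (3*s ≠ 3 ∨ 2*lim ≤ -14)
Before g := 3*lim: (h = 8 → s > 3*h - 6) ∧ lim < 7 ∧ 3*s < 4*lim + 6 ∧ (3*s ≠ 3 ∨ 2*lim ≤ -14)
Answer: WP = (h = 8 → s > 3*h - 6) ∧ lim < 7 ∧ 3*s < 4*lim + 6 ∧ (3*s ≠ 3 ∨ 2*lim ≤ -14)


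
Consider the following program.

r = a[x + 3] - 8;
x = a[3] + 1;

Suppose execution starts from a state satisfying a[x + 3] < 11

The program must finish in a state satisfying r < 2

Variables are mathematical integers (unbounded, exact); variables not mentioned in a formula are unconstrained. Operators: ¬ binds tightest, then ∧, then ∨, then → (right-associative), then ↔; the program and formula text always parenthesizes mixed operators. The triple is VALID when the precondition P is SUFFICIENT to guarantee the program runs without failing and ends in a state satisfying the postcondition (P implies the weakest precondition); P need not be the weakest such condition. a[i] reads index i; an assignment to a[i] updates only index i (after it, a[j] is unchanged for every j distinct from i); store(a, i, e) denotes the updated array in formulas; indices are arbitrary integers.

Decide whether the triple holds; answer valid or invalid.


Working backward. After the program, r < 2 must hold.
Before x := a[3] + 1: r < 2
Before r := a[x + 3] - 8: a[x + 3] < 10
The weakest precondition is a[x + 3] < 10.
Check whether a[x + 3] < 11 implies it.
Countermodel: at the initial state a = {[0] = 10, elsewhere 10}, x = -3, the precondition holds but the weakest precondition fails.
Answer: invalid


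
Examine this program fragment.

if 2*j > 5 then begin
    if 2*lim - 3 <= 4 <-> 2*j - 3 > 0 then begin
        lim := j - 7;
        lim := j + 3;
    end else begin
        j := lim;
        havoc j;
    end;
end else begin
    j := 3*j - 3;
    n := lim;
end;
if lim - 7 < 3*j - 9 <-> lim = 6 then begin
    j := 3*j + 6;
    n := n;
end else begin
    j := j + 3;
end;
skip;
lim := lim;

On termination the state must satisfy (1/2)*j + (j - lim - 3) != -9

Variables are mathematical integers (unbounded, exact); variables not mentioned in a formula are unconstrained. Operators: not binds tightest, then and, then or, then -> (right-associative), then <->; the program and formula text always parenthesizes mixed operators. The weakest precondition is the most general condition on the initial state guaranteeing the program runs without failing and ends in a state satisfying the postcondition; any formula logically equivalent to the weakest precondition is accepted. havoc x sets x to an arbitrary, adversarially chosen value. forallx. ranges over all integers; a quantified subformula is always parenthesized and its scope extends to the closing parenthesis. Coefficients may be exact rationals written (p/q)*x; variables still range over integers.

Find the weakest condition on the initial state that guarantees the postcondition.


Working backward. After the program, the postcondition (1/2)*j + (j - lim - 3) != -9 must hold; in canonical form it is (3/2)*j != lim - 6.
Before lim := lim: (3/2)*j != lim - 6
Before skip: (3/2)*j != lim - 6
Then branch requires (9/2)*j != lim - 15; else branch requires (3/2)*j != lim - 21/2.
Before the if: ((lim < 3*j - 2 <-> lim = 6) -> (9/2)*j != lim - 15) and ((not (lim < 3*j - 2 <-> lim = 6)) -> (3/2)*j != lim - 21/2)
Then branch requires ((2*lim <= 7 <-> 2*j > 3) -> (((2*j > 5 <-> j = 3) -> (7/2)*j != -12) and ((not (2*j > 5 <-> j = 3)) -> (1/2)*j != -15/2))) and ((not (2*lim <= 7 <-> 2*j > 3)) -> (forall j_1. (((lim < 3*j_1 - 2 <-> lim = 6) -> (9/2)*j_1 != lim - 15) and ((not (lim < 3*j_1 - 2 <-> lim = 6)) -> (3/2)*j_1 != lim - 21/2)))); else branch requires ((lim < 9*j - 11 <-> lim = 6) -> (27/2)*j != lim - 3/2) and ((not (lim < 9*j - 11 <-> lim = 6)) -> (9/2)*j != lim - 6).
Before the if: (2*j > 5 -> (((2*lim <= 7 <-> 2*j > 3) -> (((2*j > 5 <-> j = 3) -> (7/2)*j != -12) and ((not (2*j > 5 <-> j = 3)) -> (1/2)*j != -15/2))) and ((not (2*lim <= 7 <-> 2*j > 3)) -> (forall j_1. (((lim < 3*j_1 - 2 <-> lim = 6) -> (9/2)*j_1 != lim - 15) and ((not (lim < 3*j_1 - 2 <-> lim = 6)) -> (3/2)*j_1 != lim - 21/2)))))) and ((not (2*j > 5)) -> (((lim < 9*j - 11 <-> lim = 6) -> (27/2)*j != lim - 3/2) and ((not (lim < 9*j - 11 <-> lim = 6)) -> (9/2)*j != lim - 6)))
Answer: WP = (2*j > 5 -> (((2*lim <= 7 <-> 2*j > 3) -> (((2*j > 5 <-> j = 3) -> (7/2)*j != -12) and ((not (2*j > 5 <-> j = 3)) -> (1/2)*j != -15/2))) and ((not (2*lim <= 7 <-> 2*j > 3)) -> (forall j_1. (((lim < 3*j_1 - 2 <-> lim = 6) -> (9/2)*j_1 != lim - 15) and ((not (lim < 3*j_1 - 2 <-> lim = 6)) -> (3/2)*j_1 != lim - 21/2)))))) and ((not (2*j > 5)) -> (((lim < 9*j - 11 <-> lim = 6) -> (27/2)*j != lim - 3/2) and ((not (lim < 9*j - 11 <-> lim = 6)) -> (9/2)*j != lim - 6)))


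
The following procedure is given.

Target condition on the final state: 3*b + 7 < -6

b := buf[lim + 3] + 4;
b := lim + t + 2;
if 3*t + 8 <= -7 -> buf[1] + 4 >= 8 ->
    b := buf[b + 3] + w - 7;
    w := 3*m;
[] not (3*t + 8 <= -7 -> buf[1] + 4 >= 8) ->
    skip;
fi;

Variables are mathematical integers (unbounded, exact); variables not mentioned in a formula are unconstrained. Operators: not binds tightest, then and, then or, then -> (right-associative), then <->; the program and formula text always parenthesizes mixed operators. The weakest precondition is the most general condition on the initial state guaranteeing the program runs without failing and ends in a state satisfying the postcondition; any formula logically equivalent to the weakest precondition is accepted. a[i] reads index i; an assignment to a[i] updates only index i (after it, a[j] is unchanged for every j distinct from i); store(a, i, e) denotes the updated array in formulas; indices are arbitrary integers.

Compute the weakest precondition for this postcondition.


Working backward. After the program, the postcondition 3*b + 7 < -6 must hold; in canonical form it is 3*b < -13.
Then branch requires 3*buf[b + 3] + 3*w < 8; else branch requires 3*b < -13.
Before the if: ((3*t <= -15 -> buf[1] >= 4) -> 3*buf[b + 3] + 3*w < 8) and ((not (3*t <= -15 -> buf[1] >= 4)) -> 3*b < -13)
Before b := lim + t + 2: ((3*t <= -15 -> buf[1] >= 4) -> 3*buf[lim + t + 5] + 3*w < 8) and ((not (3*t <= -15 -> buf[1] >= 4)) -> 3*lim + 3*t < -19)
Before b := buf[lim + 3] + 4: ((3*t <= -15 -> buf[1] >= 4) -> 3*buf[lim + t + 5] + 3*w < 8) and ((not (3*t <= -15 -> buf[1] >= 4)) -> 3*lim + 3*t < -19)
Answer: WP = ((3*t <= -15 -> buf[1] >= 4) -> 3*buf[lim + t + 5] + 3*w < 8) and ((not (3*t <= -15 -> buf[1] >= 4)) -> 3*lim + 3*t < -19)


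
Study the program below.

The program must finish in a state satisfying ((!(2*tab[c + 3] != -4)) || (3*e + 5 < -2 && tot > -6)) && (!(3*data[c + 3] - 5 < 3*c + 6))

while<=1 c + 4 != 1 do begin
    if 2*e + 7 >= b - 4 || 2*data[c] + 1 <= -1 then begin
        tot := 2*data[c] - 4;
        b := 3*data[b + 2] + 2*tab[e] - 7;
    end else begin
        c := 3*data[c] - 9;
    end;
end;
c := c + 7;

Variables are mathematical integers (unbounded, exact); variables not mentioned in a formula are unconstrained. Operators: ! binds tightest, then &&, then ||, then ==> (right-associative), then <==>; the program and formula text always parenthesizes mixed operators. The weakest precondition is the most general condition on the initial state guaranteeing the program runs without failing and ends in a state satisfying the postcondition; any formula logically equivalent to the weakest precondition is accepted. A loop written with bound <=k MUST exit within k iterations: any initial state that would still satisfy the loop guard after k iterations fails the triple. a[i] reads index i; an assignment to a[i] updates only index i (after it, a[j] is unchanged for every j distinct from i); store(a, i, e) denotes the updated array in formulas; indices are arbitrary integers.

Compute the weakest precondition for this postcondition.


Working backward. After the program, the postcondition ((!(2*tab[c + 3] != -4)) || (3*e + 5 < -2 && tot > -6)) && (!(3*data[c + 3] - 5 < 3*c + 6)) must hold; in canonical form it is ((!(2*tab[c + 3] != -4)) || (3*e < -7 && tot > -6)) && (!(3*data[c + 3] < 3*c + 11)).
Before c := c + 7: ((!(2*tab[c + 10] != -4)) || (3*e < -7 && tot > -6)) && (!(3*data[c + 10] < 3*c + 32))
Before the loop (bound <=1), unroll the exhaustion recursion (WP_0 = exit-now case; WP_j = one more guarded iteration, up to j = 1):
  WP_0: (!(c != -3)) && ((!(2*tab[c + 10] != -4)) || (3*e < -7 && tot > -6)) && (!(3*data[c + 10] < 3*c + 32))
  WP_1: (c != -3 ==> (((2*e >= b - 11 || 2*data[c] <= -2) ==> ((!(c != -3)) && ((!(2*tab[c + 10] != -4)) || (3*e < -7 && 2*data[c] > -2)) && (!(3*data[c + 10] < 3*c + 32)))) && ((!(2*e >= b - 11 || 2*data[c] <= -2)) ==> ((!(3*data[c] != 6)) && ((!(2*tab[3*data[c] + 1] != -4)) || (3*e < -7 && tot > -6)) && (!(3*data[3*data[c] + 1] < 9*data[c] + 5)))))) && ((!(c != -3)) ==> (((!(2*tab[c + 10] != -4)) || (3*e < -7 && tot > -6)) && (!(3*data[c + 10] < 3*c + 32))))
So before the loop: (c != -3 ==> (((2*e >= b - 11 || 2*data[c] <= -2) ==> ((!(c != -3)) && ((!(2*tab[c + 10] != -4)) || (3*e < -7 && 2*data[c] > -2)) && (!(3*data[c + 10] < 3*c + 32)))) && ((!(2*e >= b - 11 || 2*data[c] <= -2)) ==> ((!(3*data[c] != 6)) && ((!(2*tab[3*data[c] + 1] != -4)) || (3*e < -7 && tot > -6)) && (!(3*data[3*data[c] + 1] < 9*data[c] + 5)))))) && ((!(c != -3)) ==> (((!(2*tab[c + 10] != -4)) || (3*e < -7 && tot > -6)) && (!(3*data[c + 10] < 3*c + 32))))
Answer: WP = (c != -3 ==> (((2*e >= b - 11 || 2*data[c] <= -2) ==> ((!(c != -3)) && ((!(2*tab[c + 10] != -4)) || (3*e < -7 && 2*data[c] > -2)) && (!(3*data[c + 10] < 3*c + 32)))) && ((!(2*e >= b - 11 || 2*data[c] <= -2)) ==> ((!(3*data[c] != 6)) && ((!(2*tab[3*data[c] + 1] != -4)) || (3*e < -7 && tot > -6)) && (!(3*data[3*data[c] + 1] < 9*data[c] + 5)))))) && ((!(c != -3)) ==> (((!(2*tab[c + 10] != -4)) || (3*e < -7 && tot > -6)) && (!(3*data[c + 10] < 3*c + 32))))


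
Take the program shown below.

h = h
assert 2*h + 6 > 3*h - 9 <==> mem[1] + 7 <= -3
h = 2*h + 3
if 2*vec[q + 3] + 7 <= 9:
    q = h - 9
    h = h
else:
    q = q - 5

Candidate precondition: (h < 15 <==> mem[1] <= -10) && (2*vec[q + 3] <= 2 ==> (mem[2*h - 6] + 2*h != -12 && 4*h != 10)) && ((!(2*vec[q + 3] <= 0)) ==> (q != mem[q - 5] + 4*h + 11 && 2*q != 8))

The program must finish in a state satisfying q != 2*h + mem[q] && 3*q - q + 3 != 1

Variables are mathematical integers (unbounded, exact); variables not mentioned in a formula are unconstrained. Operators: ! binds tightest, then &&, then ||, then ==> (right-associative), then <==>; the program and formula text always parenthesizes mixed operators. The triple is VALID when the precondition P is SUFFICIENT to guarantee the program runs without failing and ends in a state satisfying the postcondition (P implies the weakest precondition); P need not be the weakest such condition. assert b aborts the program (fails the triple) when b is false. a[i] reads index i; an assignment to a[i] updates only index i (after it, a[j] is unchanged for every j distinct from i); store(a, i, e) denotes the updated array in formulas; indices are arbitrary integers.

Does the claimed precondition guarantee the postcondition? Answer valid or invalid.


Working backward. After the program, the postcondition q != 2*h + mem[q] && 3*q - q + 3 != 1 must hold; in canonical form it is q != mem[q] + 2*h && 2*q != -2.
Then branch requires mem[h - 9] + h != -9 && 2*h != 16; else branch requires q != mem[q - 5] + 2*h + 5 && 2*q != 8.
Before the if: (2*vec[q + 3] <= 2 ==> (mem[h - 9] + h != -9 && 2*h != 16)) && ((!(2*vec[q + 3] <= 2)) ==> (q != mem[q - 5] + 2*h + 5 && 2*q != 8))
Before h := 2*h + 3: (2*vec[q + 3] <= 2 ==> (mem[2*h - 6] + 2*h != -12 && 4*h != 10)) && ((!(2*vec[q + 3] <= 2)) ==> (q != mem[q - 5] + 4*h + 11 && 2*q != 8))
Before assert 2*h + 6 > 3*h - 9 <==> mem[1] + 7 <= -3: (h < 15 <==> mem[1] <= -10) && (2*vec[q + 3] <= 2 ==> (mem[2*h - 6] + 2*h != -12 && 4*h != 10)) && ((!(2*vec[q + 3] <= 2)) ==> (q != mem[q - 5] + 4*h + 11 && 2*q != 8))
Before h := h: (h < 15 <==> mem[1] <= -10) && (2*vec[q + 3] <= 2 ==> (mem[2*h - 6] + 2*h != -12 && 4*h != 10)) && ((!(2*vec[q + 3] <= 2)) ==> (q != mem[q - 5] + 4*h + 11 && 2*q != 8))
The weakest precondition is (h < 15 <==> mem[1] <= -10) && (2*vec[q + 3] <= 2 ==> (mem[2*h - 6] + 2*h != -12 && 4*h != 10)) && ((!(2*vec[q + 3] <= 2)) ==> (q != mem[q - 5] + 4*h + 11 && 2*q != 8)).
Check whether (h < 15 <==> mem[1] <= -10) && (2*vec[q + 3] <= 2 ==> (mem[2*h - 6] + 2*h != -12 && 4*h != 10)) && ((!(2*vec[q + 3] <= 0)) ==> (q != mem[q - 5] + 4*h + 11 && 2*q != 8)) implies it.
Every state satisfying the precondition satisfies the weakest precondition: the implication holds.
Answer: valid


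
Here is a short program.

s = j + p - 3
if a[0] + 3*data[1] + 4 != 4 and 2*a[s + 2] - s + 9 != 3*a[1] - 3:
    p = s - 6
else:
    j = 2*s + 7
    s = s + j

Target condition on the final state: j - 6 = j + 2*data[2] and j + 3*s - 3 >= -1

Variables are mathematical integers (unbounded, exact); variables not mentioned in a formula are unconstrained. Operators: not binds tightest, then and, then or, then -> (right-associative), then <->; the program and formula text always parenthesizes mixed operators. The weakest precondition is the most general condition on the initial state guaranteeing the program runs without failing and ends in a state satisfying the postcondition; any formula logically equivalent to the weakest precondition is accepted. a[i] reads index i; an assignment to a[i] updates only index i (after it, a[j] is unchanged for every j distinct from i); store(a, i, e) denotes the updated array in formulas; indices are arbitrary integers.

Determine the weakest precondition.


Working backward. After the program, the postcondition j - 6 = j + 2*data[2] and j + 3*s - 3 >= -1 must hold; in canonical form it is 2*data[2] = -6 and j + 3*s >= 2.
Then branch requires 2*data[2] = -6 and j + 3*s >= 2; else branch requires 2*data[2] = -6 and 11*s >= -26.
Before the if: ((a[0] + 3*data[1] != 0 and 2*a[s + 2] != 3*a[1] + s - 12) -> (2*data[2] = -6 and j + 3*s >= 2)) and ((not (a[0] + 3*data[1] != 0 and 2*a[s + 2] != 3*a[1] + s - 12)) -> (2*data[2] = -6 and 11*s >= -26))
Before s := j + p - 3: ((a[0] + 3*data[1] != 0 and 2*a[j + p - 1] != 3*a[1] + j + p - 15) -> (2*data[2] = -6 and 4*j + 3*p >= 11)) and ((not (a[0] + 3*data[1] != 0 and 2*a[j + p - 1] != 3*a[1] + j + p - 15)) -> (2*data[2] = -6 and 11*j + 11*p >= 7))
Answer: WP = ((a[0] + 3*data[1] != 0 and 2*a[j + p - 1] != 3*a[1] + j + p - 15) -> (2*data[2] = -6 and 4*j + 3*p >= 11)) and ((not (a[0] + 3*data[1] != 0 and 2*a[j + p - 1] != 3*a[1] + j + p - 15)) -> (2*data[2] = -6 and 11*j + 11*p >= 7))


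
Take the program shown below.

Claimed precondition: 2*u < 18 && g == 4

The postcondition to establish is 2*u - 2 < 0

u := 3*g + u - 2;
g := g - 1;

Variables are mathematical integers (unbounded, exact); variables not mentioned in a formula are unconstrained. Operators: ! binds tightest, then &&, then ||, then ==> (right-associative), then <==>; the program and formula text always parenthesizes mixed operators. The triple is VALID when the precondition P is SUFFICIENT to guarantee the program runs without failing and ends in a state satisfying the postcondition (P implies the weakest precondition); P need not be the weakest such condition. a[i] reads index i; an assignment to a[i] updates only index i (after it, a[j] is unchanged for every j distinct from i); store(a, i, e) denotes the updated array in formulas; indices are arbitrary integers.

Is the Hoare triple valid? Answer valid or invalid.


Working backward. After the program, the postcondition 2*u - 2 < 0 must hold; in canonical form it is 2*u < 2.
Before g := g - 1: 2*u < 2
Before u := 3*g + u - 2: 6*g + 2*u < 6
The weakest precondition is 6*g + 2*u < 6.
Check whether 2*u < 18 && g == 4 implies it.
Countermodel: at the initial state g = 4, u = -9, the precondition holds but the weakest precondition fails.
Answer: invalid


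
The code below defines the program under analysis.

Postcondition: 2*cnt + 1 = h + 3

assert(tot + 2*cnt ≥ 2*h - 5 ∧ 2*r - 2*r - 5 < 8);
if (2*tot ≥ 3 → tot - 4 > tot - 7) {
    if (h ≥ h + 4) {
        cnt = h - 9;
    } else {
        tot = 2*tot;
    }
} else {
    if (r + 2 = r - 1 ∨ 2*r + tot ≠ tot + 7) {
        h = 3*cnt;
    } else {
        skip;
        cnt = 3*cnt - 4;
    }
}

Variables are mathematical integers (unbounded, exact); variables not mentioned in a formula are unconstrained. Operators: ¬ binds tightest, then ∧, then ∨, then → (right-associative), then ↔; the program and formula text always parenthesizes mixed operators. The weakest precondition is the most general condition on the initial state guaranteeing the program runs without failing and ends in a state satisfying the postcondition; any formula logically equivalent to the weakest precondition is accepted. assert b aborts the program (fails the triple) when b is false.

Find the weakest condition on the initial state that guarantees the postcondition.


Working backward. After the program, the postcondition 2*cnt + 1 = h + 3 must hold; in canonical form it is 2*cnt = h + 2.
Then branch requires 2*cnt = h + 2; else branch requires (2*r ≠ 7 → cnt = -2) ∧ ((¬(2*r ≠ 7)) → 6*cnt = h + 10).
Before the if: 2*cnt = h + 2
Before assert tot + 2*cnt ≥ 2*h - 5 ∧ 2*r - 2*r - 5 < 8: 2*cnt + tot ≥ 2*h - 5 ∧ 2*cnt = h + 2
Answer: WP = 2*cnt + tot ≥ 2*h - 5 ∧ 2*cnt = h + 2


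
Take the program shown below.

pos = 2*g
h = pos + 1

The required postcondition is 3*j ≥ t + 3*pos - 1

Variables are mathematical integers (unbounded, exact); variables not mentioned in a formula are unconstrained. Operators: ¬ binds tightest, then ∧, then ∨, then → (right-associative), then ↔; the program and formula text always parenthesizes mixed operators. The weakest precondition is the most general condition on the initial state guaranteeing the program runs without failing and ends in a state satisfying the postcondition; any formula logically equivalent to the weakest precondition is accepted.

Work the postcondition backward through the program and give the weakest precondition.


Working backward. After the program, the postcondition 3*j ≥ t + 3*pos - 1 must hold; in canonical form it is 3*j ≥ 3*pos + t - 1.
Before h := pos + 1: 3*j ≥ 3*pos + t - 1
Before pos := 2*g: 3*j ≥ 6*g + t - 1
Answer: WP = 3*j ≥ 6*g + t - 1


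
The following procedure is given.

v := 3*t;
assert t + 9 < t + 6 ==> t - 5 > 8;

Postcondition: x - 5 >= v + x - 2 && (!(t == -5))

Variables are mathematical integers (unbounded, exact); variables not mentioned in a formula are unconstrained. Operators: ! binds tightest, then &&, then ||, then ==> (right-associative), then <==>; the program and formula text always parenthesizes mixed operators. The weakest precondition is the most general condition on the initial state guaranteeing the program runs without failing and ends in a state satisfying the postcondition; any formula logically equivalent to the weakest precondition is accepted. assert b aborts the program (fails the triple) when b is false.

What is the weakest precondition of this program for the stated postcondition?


Working backward. After the program, the postcondition x - 5 >= v + x - 2 && (!(t == -5)) must hold; in canonical form it is v <= -3 && (!(t == -5)).
Before assert t + 9 < t + 6 ==> t - 5 > 8: v <= -3 && (!(t == -5))
Before v := 3*t: 3*t <= -3 && (!(t == -5))
Answer: WP = 3*t <= -3 && (!(t == -5))
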